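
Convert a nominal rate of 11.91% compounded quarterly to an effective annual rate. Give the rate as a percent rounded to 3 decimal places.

12.453%

EAR = (1 + 11.91%/4)^4 − 1 = (1 + 0.029775)^4 − 1.
(1 + 0.029775)^4 ≈ 1.124526, so EAR ≈ 12.45257%.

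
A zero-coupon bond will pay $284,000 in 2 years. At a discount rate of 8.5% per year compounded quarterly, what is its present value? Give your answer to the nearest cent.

Periodic rate = 8.5%/4 = 0.02125; 8 periods.
P = 284,000/(1 + 0.02125)^8 ≈ 284,000/1.18319562823 ≈ 240,027.9322.

$240,027.93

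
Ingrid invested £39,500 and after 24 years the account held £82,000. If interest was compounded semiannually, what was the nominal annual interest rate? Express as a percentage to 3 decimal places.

3.067%

The 48-period growth factor is 82,000/39,500 = 2.07595.
r/2 = 2.07595^(1/48) − 1 ≈ 0.0153334, so r ≈ 2·0.0153334 = 3.06668%.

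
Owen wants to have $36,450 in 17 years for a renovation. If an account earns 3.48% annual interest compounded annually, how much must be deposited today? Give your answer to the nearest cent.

Annual rate = 3.48% = 0.0348; 17 periods.
P = 36,450/(1 + 0.0348)^17 ≈ 36,450/1.7887891038 ≈ 20,376.9130.

$20,376.91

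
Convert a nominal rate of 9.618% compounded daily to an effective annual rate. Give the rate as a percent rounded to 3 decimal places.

10.094%

One year is 365 periods at 0.000263507 each: (1 + 0.000263507)^365 ≈ 1.100943.
EAR = 1.100943 − 1 ≈ 10.09433%.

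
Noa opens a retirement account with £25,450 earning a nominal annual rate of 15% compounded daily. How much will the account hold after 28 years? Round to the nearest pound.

Growth factor = (1 + 0.15/365)^10220 ≈ 66.6288203994.
A ≈ 25,450 × 66.6288203994 ≈ 1,695,703.4792.

£1,695,703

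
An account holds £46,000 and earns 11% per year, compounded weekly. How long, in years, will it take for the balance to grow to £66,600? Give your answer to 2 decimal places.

We need (1 + 0.00211538)^(52t) = 1.4478, so 52t = ln 1.4478 / ln 1.002115 ≈ 175.1239.
t ≈ 175.1239/52 = 3.3678 years.

3.37 years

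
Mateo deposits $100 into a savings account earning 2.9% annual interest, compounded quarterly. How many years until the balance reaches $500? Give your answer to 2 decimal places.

(1 + 0.00725)^(4t) = 500/100 = 5.
4t·ln(1 + 0.00725) = ln(5); 4t = 1.6094/0.00722385 ≈ 222.7952.
t ≈ 55.6988 years.

55.70 years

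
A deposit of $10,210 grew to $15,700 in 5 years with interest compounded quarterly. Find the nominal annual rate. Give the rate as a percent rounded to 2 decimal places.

8.70%

The 20-period growth factor is 15,700/10,210 = 1.53771.
r/4 = 1.53771^(1/20) − 1 ≈ 0.0217478, so r ≈ 4·0.0217478 = 8.69911%.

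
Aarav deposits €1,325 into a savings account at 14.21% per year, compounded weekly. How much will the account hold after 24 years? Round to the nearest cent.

€39,931.33

Growth factor = (1 + 0.1421/52)^1248 ≈ 30.136850284.
A ≈ 1,325 × 30.136850284 ≈ 39,931.3266.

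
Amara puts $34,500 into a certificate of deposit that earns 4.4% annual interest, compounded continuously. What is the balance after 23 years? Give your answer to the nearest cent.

$94,912.87

A = P·e^(rt) = 34,500·e^(0.044·23) = 34,500·e^1.012.
e^1.012 ≈ 2.7510977119, so A ≈ 94,912.8711.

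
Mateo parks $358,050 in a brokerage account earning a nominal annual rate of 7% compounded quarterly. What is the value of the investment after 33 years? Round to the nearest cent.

$3,535,793.07

Growth factor = (1 + 0.0175)^132 ≈ 9.875137751105.
A ≈ 358,050 × 9.875137751105 ≈ 3,535,793.0718.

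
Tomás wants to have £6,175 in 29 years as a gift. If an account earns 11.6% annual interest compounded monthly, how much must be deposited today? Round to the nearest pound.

£217

Periodic rate = 11.6%/12 = 0.00966667; 348 periods.
P = 6,175/(1 + 0.116/12)^348 ≈ 6,175/28.44136772 ≈ 217.1133.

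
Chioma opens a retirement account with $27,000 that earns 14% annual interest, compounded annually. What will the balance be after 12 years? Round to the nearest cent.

$130,083.43

Growth factor = (1 + 0.14)^12 ≈ 4.81790481983.
A ≈ 27,000 × 4.81790481983 ≈ 130,083.4301.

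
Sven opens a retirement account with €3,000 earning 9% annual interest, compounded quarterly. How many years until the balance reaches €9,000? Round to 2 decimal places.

12.34 years

(1 + 0.0225)^(4t) = 9,000/3,000 = 3.
4t·ln(1 + 0.0225) = ln(3); 4t = 1.0986/0.0222506 ≈ 49.3745.
t ≈ 12.3436 years.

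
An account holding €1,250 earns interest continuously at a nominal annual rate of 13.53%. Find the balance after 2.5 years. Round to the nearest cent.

€1,753.11

A = P·e^(rt) = 1,250·e^(0.1353·2.5) = 1,250·e^0.33825.
e^0.33825 ≈ 1.402491082, so A ≈ 1,753.1139.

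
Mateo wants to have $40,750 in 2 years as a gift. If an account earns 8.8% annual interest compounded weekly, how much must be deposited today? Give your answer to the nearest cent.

Growth factor = (1 + 0.088/52)^104 ≈ 1.1922606904.
P = 40,750/1.1922606904 ≈ 34,178.7667.

$34,178.77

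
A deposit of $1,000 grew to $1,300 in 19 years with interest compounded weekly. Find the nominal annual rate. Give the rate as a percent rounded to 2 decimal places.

The 988-period growth factor is 1,300/1,000 = 1.3.
r/52 = 1.3^(1/988) − 1 ≈ 0.000265586, so r ≈ 52·0.000265586 = 1.38105%.

1.38%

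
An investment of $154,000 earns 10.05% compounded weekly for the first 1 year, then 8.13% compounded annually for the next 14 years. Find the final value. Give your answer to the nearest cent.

After 1 years at 10.05%: 154,000 × 1.10561639963 ≈ 170,264.9255.
Then 14 years at 8.13%: 170,264.9255 × 2.98707991627 ≈ 508,594.9395.

$508,594.94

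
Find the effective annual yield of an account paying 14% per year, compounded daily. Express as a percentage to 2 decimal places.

15.02%

One year is 365 periods at 0.000383562 each: (1 + 0.000383562)^365 ≈ 1.150243.
EAR = 1.150243 − 1 ≈ 15.02429%.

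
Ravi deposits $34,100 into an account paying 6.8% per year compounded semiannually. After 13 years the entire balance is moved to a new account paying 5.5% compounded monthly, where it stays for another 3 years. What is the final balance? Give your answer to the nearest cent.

$95,892.19

After 13 years at 6.8%: 34,100 × 2.3852505667 ≈ 81,337.0443.
Then 3 years at 5.5%: 81,337.0443 × 1.1789486025 ≈ 95,892.1947.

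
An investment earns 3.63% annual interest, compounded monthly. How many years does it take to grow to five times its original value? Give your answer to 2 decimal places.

44.40 years

(1 + 0.003025)^(12t) = 5.
12t = ln 5 / ln(1 + 0.003025) ≈ 1.6094/0.00302043 ≈ 532.8499.
t ≈ 44.4042.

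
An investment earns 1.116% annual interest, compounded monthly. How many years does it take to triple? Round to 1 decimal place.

98.5 years

(1 + 0.00093)^(12t) = 3.
12t = ln 3 / ln(1 + 0.00093) ≈ 1.0986/0.000929568 ≈ 1181.8528.
t ≈ 98.4877.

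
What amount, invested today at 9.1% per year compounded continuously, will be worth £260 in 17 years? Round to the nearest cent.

P = A·e^(−rt) = 260·e^(−1.547).
e^(−1.547) ≈ 0.212885674, so P ≈ 55.3503.

£55.35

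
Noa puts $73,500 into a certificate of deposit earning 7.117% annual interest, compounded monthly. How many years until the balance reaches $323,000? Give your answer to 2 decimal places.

20.86 years

(1 + 0.00593083)^(12t) = 323,000/73,500 = 4.3946.
12t·ln(1 + 0.00593083) = ln(4.3946); 12t = 1.4804/0.00591332 ≈ 250.3447.
t ≈ 20.8621 years.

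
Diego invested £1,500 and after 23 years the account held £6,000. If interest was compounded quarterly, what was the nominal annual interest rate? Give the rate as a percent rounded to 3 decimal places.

6.073%

The 92-period growth factor is 6,000/1,500 = 4.
r/4 = 4^(1/92) − 1 ≈ 0.0151825, so r ≈ 4·0.0151825 = 6.07301%.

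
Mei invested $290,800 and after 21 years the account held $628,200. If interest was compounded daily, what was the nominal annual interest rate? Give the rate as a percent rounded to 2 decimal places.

The 7665-period growth factor is 628,200/290,800 = 2.16025.
r/365 = 2.16025^(1/7665) − 1 ≈ 0.000100491, so r ≈ 365·0.000100491 = 3.66791%.

3.67%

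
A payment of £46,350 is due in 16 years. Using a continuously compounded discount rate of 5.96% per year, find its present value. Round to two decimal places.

£17,861.03

P = A·e^(−rt) = 46,350·e^(−0.9536).
e^(−0.9536) ≈ 0.38535125885, so P ≈ 17,861.0308.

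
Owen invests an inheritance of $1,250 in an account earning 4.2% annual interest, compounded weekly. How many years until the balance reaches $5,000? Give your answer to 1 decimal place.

(1 + 0.000807692)^(52t) = 5,000/1,250 = 4.
52t·ln(1 + 0.000807692) = ln(4); 52t = 1.3863/0.000807366 ≈ 1717.0575.
t ≈ 33.0203 years.

33.0 years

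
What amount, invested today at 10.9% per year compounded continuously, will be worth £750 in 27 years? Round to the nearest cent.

P = A·e^(−rt) = 750·e^(−2.943).
e^(−2.943) ≈ 0.0527073692, so P ≈ 39.5305.

£39.53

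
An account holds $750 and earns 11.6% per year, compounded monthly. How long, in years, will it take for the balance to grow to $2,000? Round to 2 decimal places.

(1 + 0.00966667)^(12t) = 2,000/750 = 2.6667.
12t·ln(1 + 0.00966667) = ln(2.6667); 12t = 0.98083/0.00962024 ≈ 101.9547.
t ≈ 8.4962 years.

8.50 years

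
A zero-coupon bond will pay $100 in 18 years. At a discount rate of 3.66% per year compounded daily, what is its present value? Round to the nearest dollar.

$52

Periodic rate = 3.66%/365 = 0.000100274; 6570 periods.
P = 100/(1 + 0.0366/365)^6570 ≈ 100/1.9324082 ≈ 51.7489.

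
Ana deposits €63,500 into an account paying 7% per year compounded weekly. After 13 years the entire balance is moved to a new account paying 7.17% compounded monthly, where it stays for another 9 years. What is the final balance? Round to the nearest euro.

€300,008

After 13 years at 7%: 63,500 × 2.48280271511 ≈ 157,657.9724.
Then 9 years at 7.17%: 157,657.9724 × 1.90290147071 ≈ 300,007.5876.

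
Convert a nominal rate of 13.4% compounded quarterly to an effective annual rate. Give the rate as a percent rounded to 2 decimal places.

14.09%

One year is 4 periods at 0.0335 each: (1 + 0.0335)^4 ≈ 1.140885.
EAR = 1.140885 − 1 ≈ 14.08851%.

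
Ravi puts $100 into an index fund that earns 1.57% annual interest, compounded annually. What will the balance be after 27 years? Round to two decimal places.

$152.29

Annual rate = 1.57% = 0.0157; years = 27.
A = 100·(1 + 0.0157)^27 ≈ 100·1.52288538 ≈ 152.2885.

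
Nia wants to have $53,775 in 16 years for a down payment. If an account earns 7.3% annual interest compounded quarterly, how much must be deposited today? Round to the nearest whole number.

Periodic rate = 7.3%/4 = 0.01825; 64 periods.
P = 53,775/(1 + 0.01825)^64 ≈ 53,775/3.1818727004 ≈ 16,900.4247.

$16,900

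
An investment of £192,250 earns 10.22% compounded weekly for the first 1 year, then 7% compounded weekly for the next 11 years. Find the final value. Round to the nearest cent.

£459,610.09

Phase 1: 192,250·(1 + 0.1022/52)^52 ≈ 212,915.6991.
Phase 2: 212,915.6991·(1 + 0.07/52)^572 ≈ 459,610.0920.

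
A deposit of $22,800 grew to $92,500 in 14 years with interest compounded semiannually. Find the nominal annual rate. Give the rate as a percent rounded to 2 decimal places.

(1 + r/2)^28 = 92,500/22,800 = 4.05702.
1 + r/2 = 4.05702^(1/28) ≈ 1.051288, so r/2 ≈ 0.0512879.
r ≈ 2·0.0512879 = 10.25758%.

10.26%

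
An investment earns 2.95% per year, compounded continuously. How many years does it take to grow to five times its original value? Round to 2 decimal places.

54.56 years

e^(0.0295t) = 5, so 0.0295t = ln 5 ≈ 1.6094.
t ≈ 1.6094/0.0295 ≈ 54.5572.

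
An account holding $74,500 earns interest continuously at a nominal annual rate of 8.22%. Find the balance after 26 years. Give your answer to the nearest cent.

A = P·e^(rt) = 74,500·e^(0.0822·26) = 74,500·e^2.1372.
e^2.1372 ≈ 8.47567249025, so A ≈ 631,437.6005.

$631,437.60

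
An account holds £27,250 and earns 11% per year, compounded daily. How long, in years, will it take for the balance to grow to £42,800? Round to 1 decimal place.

4.1 years

(1 + 0.00030137)^(365t) = 42,800/27,250 = 1.5706.
365t·ln(1 + 0.00030137) = ln(1.5706); 365t = 0.45148/0.000301324 ≈ 1498.3337.
t ≈ 4.1050 years.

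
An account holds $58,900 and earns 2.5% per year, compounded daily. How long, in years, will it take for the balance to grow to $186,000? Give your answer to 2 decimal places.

We need (1 + 0.0000684932)^(365t) = 3.1579, so 365t = ln 3.1579 / ln 1.000068 ≈ 16789.1965.
t ≈ 16789.1965/365 = 45.9978 years.

46.00 years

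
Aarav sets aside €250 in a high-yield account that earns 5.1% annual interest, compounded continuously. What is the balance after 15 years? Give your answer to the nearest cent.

A = P·e^(rt) = 250·e^(0.051·15) = 250·e^0.765.
e^0.765 ≈ 2.14899437, so A ≈ 537.2486.

€537.25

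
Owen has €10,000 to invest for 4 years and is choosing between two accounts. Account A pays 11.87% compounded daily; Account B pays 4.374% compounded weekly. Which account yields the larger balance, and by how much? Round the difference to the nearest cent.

Account A, by €4,164.58

Account A growth factor: (1 + 0.1187/365)^1460 ≈ 1.6075685385; balance ≈ 16,075.6854.
Account B growth factor: (1 + 0.04374/52)^208 ≈ 1.1911109667; balance ≈ 11,911.1097.
Account A is larger by 4,164.5757.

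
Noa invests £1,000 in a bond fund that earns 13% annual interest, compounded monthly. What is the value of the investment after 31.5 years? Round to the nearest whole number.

£58,732

Periodic rate = 13%/12 = 0.0108333; periods = 12·31.5 = 378.
A = 1,000·(1 + 0.13/12)^378 ≈ 1,000·58.731585024 ≈ 58,731.5850.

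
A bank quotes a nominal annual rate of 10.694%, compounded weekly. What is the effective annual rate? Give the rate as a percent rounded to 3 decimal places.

EAR = (1 + 10.694%/52)^52 − 1 = (1 + 0.00205654)^52 − 1.
(1 + 0.00205654)^52 ≈ 1.112745, so EAR ≈ 11.27453%.

11.275%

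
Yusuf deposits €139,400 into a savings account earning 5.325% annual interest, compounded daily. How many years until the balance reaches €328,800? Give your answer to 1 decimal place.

16.1 years

We need (1 + 0.00014589)^(365t) = 2.3587, so 365t = ln 2.3587 / ln 1.000146 ≈ 5882.2561.
t ≈ 5882.2561/365 = 16.1158 years.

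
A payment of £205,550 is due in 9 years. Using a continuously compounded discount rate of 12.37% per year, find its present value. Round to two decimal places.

P = A·e^(−rt) = 205,550·e^(−1.1133).
e^(−1.1133) ≈ 0.32847320898, so P ≈ 67,517.6681.

£67,517.67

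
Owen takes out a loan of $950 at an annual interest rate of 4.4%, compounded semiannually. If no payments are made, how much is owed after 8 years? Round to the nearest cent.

Growth factor = (1 + 0.022)^16 ≈ 1.416492674.
A ≈ 950 × 1.416492674 ≈ 1,345.6680.

$1,345.67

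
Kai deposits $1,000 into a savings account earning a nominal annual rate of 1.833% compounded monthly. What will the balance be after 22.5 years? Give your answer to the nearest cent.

Periodic rate = 1.833%/12 = 0.0015275; periods = 12·22.5 = 270.
A = 1,000·(1 + 0.0015275)^270 ≈ 1,000·1.510001027 ≈ 1,510.0010.

$1,510.00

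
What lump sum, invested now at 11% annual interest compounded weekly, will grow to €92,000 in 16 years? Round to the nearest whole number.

Growth factor = (1 + 0.11/52)^832 ≈ 5.80164259.
P = 92,000/5.80164259 ≈ 15,857.5780.

€15,858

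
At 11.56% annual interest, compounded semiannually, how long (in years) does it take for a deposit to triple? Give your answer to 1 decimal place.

9.8 years

(1 + 0.0578)^(2t) = 3.
2t = ln 3 / ln(1 + 0.0578) ≈ 1.0986/0.0561913 ≈ 19.5513.
t ≈ 9.7756.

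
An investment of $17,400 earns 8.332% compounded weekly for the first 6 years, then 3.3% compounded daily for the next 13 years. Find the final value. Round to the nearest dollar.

$44,034

Phase 1: 17,400·(1 + 0.08332/52)^312 ≈ 28,673.9808.
Phase 2: 28,673.9808·(1 + 0.033/365)^4745 ≈ 44,034.3816.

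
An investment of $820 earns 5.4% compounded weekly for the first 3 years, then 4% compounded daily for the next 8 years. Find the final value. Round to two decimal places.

After 3 years at 5.4%: 820 × 1.175761406 ≈ 964.1244.
Then 8 years at 4%: 964.1244 × 1.377103619 ≈ 1,327.6991.

$1,327.70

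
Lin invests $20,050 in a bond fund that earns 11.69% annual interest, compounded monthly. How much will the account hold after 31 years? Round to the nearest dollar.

$738,478

Growth factor = (1 + 0.1169/12)^372 ≈ 36.8318290844.
A ≈ 20,050 × 36.8318290844 ≈ 738,478.1731.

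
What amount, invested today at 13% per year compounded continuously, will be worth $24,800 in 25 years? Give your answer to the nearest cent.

P = A·e^(−rt) = 24,800·e^(−3.25).
e^(−3.25) ≈ 0.038774207832, so P ≈ 961.6004.

$961.60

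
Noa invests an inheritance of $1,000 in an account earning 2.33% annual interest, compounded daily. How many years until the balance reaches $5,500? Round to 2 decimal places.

73.17 years

(1 + 0.0000638356)^(365t) = 5,500/1,000 = 5.5.
365t·ln(1 + 0.0000638356) = ln(5.5); 365t = 1.7047/6.38336e-05 ≈ 26706.1336.
t ≈ 73.1675 years.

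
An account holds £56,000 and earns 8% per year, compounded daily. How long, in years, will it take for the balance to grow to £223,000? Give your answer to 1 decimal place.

17.3 years

(1 + 0.000219178)^(365t) = 223,000/56,000 = 3.9821.
365t·ln(1 + 0.000219178) = ln(3.9821); 365t = 1.3818/0.000219154 ≈ 6305.2450.
t ≈ 17.2746 years.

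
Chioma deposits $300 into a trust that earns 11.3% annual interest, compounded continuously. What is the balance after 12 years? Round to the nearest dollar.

A = P·e^(rt) = 300·e^(0.113·12) = 300·e^1.356.
e^1.356 ≈ 3.880639657, so A ≈ 1,164.1919.

$1,164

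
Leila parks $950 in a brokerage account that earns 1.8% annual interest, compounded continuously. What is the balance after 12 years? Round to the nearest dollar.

A = P·e^(rt) = 950·e^(0.018·12) = 950·e^0.216.
e^0.216 ≈ 1.241102379, so A ≈ 1,179.0473.

$1,179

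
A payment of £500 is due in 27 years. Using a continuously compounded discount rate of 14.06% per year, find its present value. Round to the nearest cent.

£11.23

P = A·e^(−rt) = 500·e^(−3.7962).
e^(−3.7962) ≈ 0.0224559425, so P ≈ 11.2280.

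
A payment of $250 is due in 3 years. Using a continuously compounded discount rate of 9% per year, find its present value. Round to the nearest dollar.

P = A·e^(−rt) = 250·e^(−0.27).
e^(−0.27) ≈ 0.763379494, so P ≈ 190.8449.

$191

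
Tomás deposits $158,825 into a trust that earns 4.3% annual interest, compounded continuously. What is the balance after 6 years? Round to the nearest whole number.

$205,573

A = P·e^(rt) = 158,825·e^(0.043·6) = 158,825·e^0.258.
e^0.258 ≈ 1.29433881862, so A ≈ 205,573.3629.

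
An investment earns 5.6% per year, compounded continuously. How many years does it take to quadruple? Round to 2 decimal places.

24.76 years

e^(0.056t) = 4, so 0.056t = ln 4 ≈ 1.3863.
t ≈ 1.3863/0.056 ≈ 24.7553.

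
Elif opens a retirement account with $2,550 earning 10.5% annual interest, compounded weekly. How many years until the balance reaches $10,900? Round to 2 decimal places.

We need (1 + 0.00201923)^(52t) = 4.2745, so 52t = ln 4.2745 / ln 1.002019 ≈ 720.1433.
t ≈ 720.1433/52 = 13.8489 years.

13.85 years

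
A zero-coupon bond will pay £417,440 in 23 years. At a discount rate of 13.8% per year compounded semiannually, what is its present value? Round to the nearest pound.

Growth factor = (1 + 0.069)^46 ≈ 21.5265503651.
P = 417,440/21.5265503651 ≈ 19,391.8669.

£19,392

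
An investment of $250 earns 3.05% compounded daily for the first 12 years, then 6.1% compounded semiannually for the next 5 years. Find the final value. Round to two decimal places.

$486.82

After 12 years at 3.05%: 250 × 1.44193319 ≈ 360.4833.
Then 5 years at 6.1%: 360.4833 × 1.35045451 ≈ 486.8163.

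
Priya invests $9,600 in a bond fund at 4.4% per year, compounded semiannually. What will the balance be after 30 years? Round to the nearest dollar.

Growth factor = (1 + 0.022)^60 ≈ 3.6902326575.
A ≈ 9,600 × 3.6902326575 ≈ 35,426.2335.

$35,426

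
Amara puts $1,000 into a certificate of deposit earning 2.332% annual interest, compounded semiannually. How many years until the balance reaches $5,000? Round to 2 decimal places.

69.42 years

(1 + 0.01166)^(2t) = 5,000/1,000 = 5.
2t·ln(1 + 0.01166) = ln(5); 2t = 1.6094/0.0115925 ≈ 138.8339.
t ≈ 69.4169 years.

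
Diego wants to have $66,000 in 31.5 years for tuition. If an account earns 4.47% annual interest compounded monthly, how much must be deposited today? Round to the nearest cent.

$16,187.20

Periodic rate = 4.47%/12 = 0.003725; 378 periods.
P = 66,000/(1 + 0.003725)^378 ≈ 66,000/4.0772959089 ≈ 16,187.1989.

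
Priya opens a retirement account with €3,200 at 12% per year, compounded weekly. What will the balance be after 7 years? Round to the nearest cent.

€7,405.20

Periodic rate = 12%/52 = 0.00230769; periods = 52·7 = 364.
A = 3,200·(1 + 0.12/52)^364 ≈ 3,200·2.314126415 ≈ 7,405.2045.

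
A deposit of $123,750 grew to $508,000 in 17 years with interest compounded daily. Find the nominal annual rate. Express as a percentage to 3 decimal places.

The 6205-period growth factor is 508,000/123,750 = 4.10505.
r/365 = 4.10505^(1/6205) − 1 ≈ 0.000227619, so r ≈ 365·0.000227619 = 8.30811%.

8.308%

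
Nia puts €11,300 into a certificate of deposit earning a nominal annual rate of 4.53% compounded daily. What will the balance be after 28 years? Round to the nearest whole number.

€40,170

Periodic rate = 4.53%/365 = 0.00012411; periods = 365·28 = 10220.
A = 11,300·(1 + 0.0453/365)^10220 ≈ 11,300·3.5548799602 ≈ 40,170.1436.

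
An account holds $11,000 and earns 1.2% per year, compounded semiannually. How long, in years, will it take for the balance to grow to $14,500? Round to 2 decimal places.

We need (1 + 0.006)^(2t) = 1.3182, so 2t = ln 1.3182 / ln 1.006 ≈ 46.1802.
t ≈ 46.1802/2 = 23.0901 years.

23.09 years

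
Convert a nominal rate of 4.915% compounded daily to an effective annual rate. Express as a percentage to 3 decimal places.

One year is 365 periods at 0.000134658 each: (1 + 0.000134658)^365 ≈ 1.050374.
EAR = 1.050374 − 1 ≈ 5.03744%.

5.037%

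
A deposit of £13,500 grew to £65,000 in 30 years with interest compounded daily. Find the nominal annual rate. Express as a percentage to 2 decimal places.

5.24%

(1 + r/365)^10950 = 65,000/13,500 = 4.81481.
1 + r/365 = 4.81481^(1/10950) ≈ 1.000144, so r/365 ≈ 0.000143544.
r ≈ 365·0.000143544 = 5.23937%.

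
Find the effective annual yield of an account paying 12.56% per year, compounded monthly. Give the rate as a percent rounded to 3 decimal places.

One year is 12 periods at 0.0104667 each: (1 + 0.0104667)^12 ≈ 1.133089.
EAR = 1.133089 − 1 ≈ 13.30887%.

13.309%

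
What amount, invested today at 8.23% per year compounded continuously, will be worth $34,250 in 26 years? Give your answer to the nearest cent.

P = A·e^(−rt) = 34,250·e^(−2.1398).
e^(−2.1398) ≈ 0.11767837634, so P ≈ 4,030.4844.

$4,030.48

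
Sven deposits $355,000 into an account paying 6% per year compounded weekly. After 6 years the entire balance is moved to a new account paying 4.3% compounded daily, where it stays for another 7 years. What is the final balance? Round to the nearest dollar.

Phase 1: 355,000·(1 + 0.06/52)^312 ≈ 508,726.3539.
Phase 2: 508,726.3539·(1 + 0.043/365)^2555 ≈ 687,383.6151.

$687,384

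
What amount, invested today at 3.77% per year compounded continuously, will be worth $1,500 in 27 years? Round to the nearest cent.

P = A·e^(−rt) = 1,500·e^(−1.0179).
e^(−1.0179) ≈ 0.3613529852, so P ≈ 542.0295.

$542.03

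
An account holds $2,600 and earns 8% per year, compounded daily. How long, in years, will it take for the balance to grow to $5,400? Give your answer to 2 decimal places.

9.14 years

(1 + 0.000219178)^(365t) = 5,400/2,600 = 2.0769.
365t·ln(1 + 0.000219178) = ln(2.0769); 365t = 0.73089/0.000219154 ≈ 3335.0397.
t ≈ 9.1371 years.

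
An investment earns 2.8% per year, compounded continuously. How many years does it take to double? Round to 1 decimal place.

e^(0.028t) = 2, so 0.028t = ln 2 ≈ 0.69315.
t ≈ 0.69315/0.028 ≈ 24.7553.

24.8 years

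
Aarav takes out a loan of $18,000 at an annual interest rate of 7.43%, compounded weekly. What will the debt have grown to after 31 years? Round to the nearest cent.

Periodic rate = 7.43%/52 = 0.00142885; periods = 52·31 = 1612.
A = 18,000·(1 + 0.0743/52)^1612 ≈ 18,000·9.99071373569 ≈ 179,832.8472.

$179,832.85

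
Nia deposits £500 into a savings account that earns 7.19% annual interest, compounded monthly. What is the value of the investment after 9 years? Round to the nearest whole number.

£953

Periodic rate = 7.19%/12 = 0.00599167; periods = 12·9 = 108.
A = 500·(1 + 0.0719/12)^108 ≈ 500·1.90630937 ≈ 953.1547.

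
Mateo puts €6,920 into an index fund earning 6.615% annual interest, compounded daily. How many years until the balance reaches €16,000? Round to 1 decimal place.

We need (1 + 0.000181233)^(365t) = 2.3121, so 365t = ln 2.3121 / ln 1.000181 ≈ 4625.2585.
t ≈ 4625.2585/365 = 12.6719 years.

12.7 years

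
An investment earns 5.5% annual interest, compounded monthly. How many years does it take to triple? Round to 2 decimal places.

(1 + 0.00458333)^(12t) = 3.
12t = ln 3 / ln(1 + 0.00458333) ≈ 1.0986/0.00457286 ≈ 240.2461.
t ≈ 20.0205.

20.02 years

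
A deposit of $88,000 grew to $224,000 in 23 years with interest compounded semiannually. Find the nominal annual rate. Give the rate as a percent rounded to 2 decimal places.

The 46-period growth factor is 224,000/88,000 = 2.54545.
r/2 = 2.54545^(1/46) − 1 ≈ 0.0205187, so r ≈ 2·0.0205187 = 4.10375%.

4.10%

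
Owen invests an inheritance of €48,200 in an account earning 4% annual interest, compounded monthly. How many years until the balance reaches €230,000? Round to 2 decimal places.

We need (1 + 0.00333333)^(12t) = 4.7718, so 12t = ln 4.7718 / ln 1.003333 ≈ 469.5970.
t ≈ 469.5970/12 = 39.1331 years.

39.13 years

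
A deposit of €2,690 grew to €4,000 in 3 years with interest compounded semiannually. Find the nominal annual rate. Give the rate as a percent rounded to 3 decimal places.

13.672%

(1 + r/2)^6 = 4,000/2,690 = 1.48699.
1 + r/2 = 1.48699^(1/6) ≈ 1.068361, so r/2 ≈ 0.0683608.
r ≈ 2·0.0683608 = 13.67216%.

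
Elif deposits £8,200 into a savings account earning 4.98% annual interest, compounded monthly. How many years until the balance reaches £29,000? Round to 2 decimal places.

(1 + 0.00415)^(12t) = 29,000/8,200 = 3.5366.
12t·ln(1 + 0.00415) = ln(3.5366); 12t = 1.2632/0.00414141 ≈ 305.0075.
t ≈ 25.4173 years.

25.42 years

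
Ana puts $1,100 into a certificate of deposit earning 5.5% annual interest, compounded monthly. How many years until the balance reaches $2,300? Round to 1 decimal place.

(1 + 0.00458333)^(12t) = 2,300/1,100 = 2.0909.
12t·ln(1 + 0.00458333) = ln(2.0909); 12t = 0.7376/0.00457286 ≈ 161.2992.
t ≈ 13.4416 years.

13.4 years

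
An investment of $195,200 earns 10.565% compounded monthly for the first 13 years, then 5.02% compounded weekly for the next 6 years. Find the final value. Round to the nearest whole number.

Phase 1: 195,200·(1 + 0.10565/12)^156 ≈ 766,215.8257.
Phase 2: 766,215.8257·(1 + 0.0502/52)^312 ≈ 1,035,374.6216.

$1,035,375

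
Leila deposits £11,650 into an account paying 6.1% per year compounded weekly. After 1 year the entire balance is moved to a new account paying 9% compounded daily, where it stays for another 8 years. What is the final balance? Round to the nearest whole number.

£25,436

Phase 1: 11,650·(1 + 0.061/52)^52 ≈ 12,382.3297.
Phase 2: 12,382.3297·(1 + 0.09/365)^2920 ≈ 25,436.4116.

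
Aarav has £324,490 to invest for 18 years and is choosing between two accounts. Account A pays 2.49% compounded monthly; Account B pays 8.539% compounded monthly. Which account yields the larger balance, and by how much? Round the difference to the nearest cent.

Account B, by £993,167.02

Account A growth factor: (1 + 0.002075)^216 ≈ 1.5647649715; balance ≈ 507,750.5856.
Account B growth factor: (1 + 0.08539/12)^216 ≈ 4.625466430125; balance ≈ 1,500,917.6019.
Account B is larger by 993,167.0163.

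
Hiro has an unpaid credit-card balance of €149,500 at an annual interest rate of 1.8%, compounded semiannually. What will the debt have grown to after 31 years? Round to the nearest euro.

€260,551

Periodic rate = 1.8%/2 = 0.009; periods = 2·31 = 62.
A = 149,500·(1 + 0.009)^62 ≈ 149,500·1.74281908336 ≈ 260,551.4530.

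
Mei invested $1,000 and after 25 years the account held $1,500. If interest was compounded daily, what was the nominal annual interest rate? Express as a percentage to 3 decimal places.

1.622%

The 9125-period growth factor is 1,500/1,000 = 1.5.
r/365 = 1.5^(1/9125) − 1 ≈ 0.0000444355, so r ≈ 365·0.0000444355 = 1.62190%.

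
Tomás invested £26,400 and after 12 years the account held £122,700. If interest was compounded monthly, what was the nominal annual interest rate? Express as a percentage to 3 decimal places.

The 144-period growth factor is 122,700/26,400 = 4.64773.
r/12 = 4.64773^(1/144) − 1 ≈ 0.0107264, so r ≈ 12·0.0107264 = 12.87170%.

12.872%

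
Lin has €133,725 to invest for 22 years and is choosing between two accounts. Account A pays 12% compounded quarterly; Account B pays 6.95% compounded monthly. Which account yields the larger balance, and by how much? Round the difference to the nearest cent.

Account A, by €1,188,321.15

A: (1 + 0.03)^88 ≈ 13.47956179621, so 133,725 × 13.47956179621 ≈ 1,802,554.4012.
B: (1 + 0.0695/12)^264 ≈ 4.59325669858, so 133,725 × 4.59325669858 ≈ 614,233.2520.
Difference ≈ 1,188,321.1492 in favor of A.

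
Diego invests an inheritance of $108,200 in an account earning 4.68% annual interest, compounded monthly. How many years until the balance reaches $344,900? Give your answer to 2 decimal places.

24.82 years

(1 + 0.0039)^(12t) = 344,900/108,200 = 3.1876.
12t·ln(1 + 0.0039) = ln(3.1876); 12t = 1.1593/0.00389241 ≈ 297.8288.
t ≈ 24.8191 years.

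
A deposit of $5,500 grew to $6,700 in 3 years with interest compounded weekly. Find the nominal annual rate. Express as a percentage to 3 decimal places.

6.583%

The 156-period growth factor is 6,700/5,500 = 1.21818.
r/52 = 1.21818^(1/156) − 1 ≈ 0.00126593, so r ≈ 52·0.00126593 = 6.58281%.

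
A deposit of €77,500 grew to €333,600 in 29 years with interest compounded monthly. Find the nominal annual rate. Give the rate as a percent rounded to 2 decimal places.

The 348-period growth factor is 333,600/77,500 = 4.30452.
r/12 = 4.30452^(1/348) − 1 ≈ 0.00420325, so r ≈ 12·0.00420325 = 5.04390%.

5.04%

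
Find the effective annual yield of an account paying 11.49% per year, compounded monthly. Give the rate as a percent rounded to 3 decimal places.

12.115%

One year is 12 periods at 0.009575 each: (1 + 0.009575)^12 ≈ 1.121148.
EAR = 1.121148 − 1 ≈ 12.11483%.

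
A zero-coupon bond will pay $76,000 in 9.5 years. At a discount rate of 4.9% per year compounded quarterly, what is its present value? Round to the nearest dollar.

$47,850

Periodic rate = 4.9%/4 = 0.01225; 38 periods.
P = 76,000/(1 + 0.01225)^38 ≈ 76,000/1.5883121084 ≈ 47,849.5376.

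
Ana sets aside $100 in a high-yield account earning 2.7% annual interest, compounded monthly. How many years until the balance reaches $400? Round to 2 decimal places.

51.40 years

We need (1 + 0.00225)^(12t) = 4, so 12t = ln 4 / ln 1.00225 ≈ 616.8237.
t ≈ 616.8237/12 = 51.4020 years.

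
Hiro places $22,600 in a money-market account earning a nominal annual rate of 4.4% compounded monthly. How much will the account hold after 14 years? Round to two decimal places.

Growth factor = (1 + 0.044/12)^168 ≈ 1.8494224843.
A ≈ 22,600 × 1.8494224843 ≈ 41,796.9481.

$41,796.95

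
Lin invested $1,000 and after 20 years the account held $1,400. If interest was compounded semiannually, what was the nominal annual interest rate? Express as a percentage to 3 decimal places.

The 40-period growth factor is 1,400/1,000 = 1.4.
r/2 = 1.4^(1/40) − 1 ≈ 0.00844728, so r ≈ 2·0.00844728 = 1.68946%.

1.689%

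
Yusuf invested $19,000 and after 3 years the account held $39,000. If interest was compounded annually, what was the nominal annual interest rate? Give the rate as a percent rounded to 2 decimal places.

27.09%

(1 + r)^3 = 39,000/19,000 = 2.05263.
1 + r = 2.05263^(1/3) ≈ 1.270877, so r ≈ 0.270877.
r ≈ 27.08774%.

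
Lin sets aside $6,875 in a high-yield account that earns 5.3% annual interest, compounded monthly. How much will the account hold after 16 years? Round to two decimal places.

$16,022.99

Periodic rate = 5.3%/12 = 0.00441667; periods = 12·16 = 192.
A = 6,875·(1 + 0.053/12)^192 ≈ 6,875·2.3306165099 ≈ 16,022.9885.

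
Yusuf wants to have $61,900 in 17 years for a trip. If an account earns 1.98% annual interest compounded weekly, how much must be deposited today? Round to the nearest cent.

Growth factor = (1 + 0.0198/52)^884 ≈ 1.4000891775.
P = 61,900/1.4000891775 ≈ 44,211.4695.

$44,211.47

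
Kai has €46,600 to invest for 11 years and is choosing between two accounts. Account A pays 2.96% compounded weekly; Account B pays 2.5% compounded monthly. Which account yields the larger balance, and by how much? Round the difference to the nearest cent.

Account A, by €3,195.78

Account A growth factor: (1 + 0.0296/52)^572 ≈ 1.384733032; balance ≈ 64,528.5593.
Account B growth factor: (1 + 0.025/12)^132 ≈ 1.3161541205; balance ≈ 61,332.7820.
Account A is larger by 3,195.7773.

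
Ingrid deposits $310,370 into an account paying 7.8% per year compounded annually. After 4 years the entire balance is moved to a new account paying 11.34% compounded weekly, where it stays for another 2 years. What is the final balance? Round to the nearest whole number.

$525,709

After 4 years at 7.8%: 310,370 × 1.35043922306 ≈ 419,135.8217.
Then 2 years at 11.34%: 419,135.8217 × 1.25426915924 ≈ 525,709.1346.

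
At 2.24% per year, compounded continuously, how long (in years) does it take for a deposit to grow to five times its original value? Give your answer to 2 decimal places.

71.85 years

e^(0.0224t) = 5, so 0.0224t = ln 5 ≈ 1.6094.
t ≈ 1.6094/0.0224 ≈ 71.8499.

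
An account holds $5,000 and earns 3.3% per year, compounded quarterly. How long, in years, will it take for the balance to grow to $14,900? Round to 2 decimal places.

33.22 years

We need (1 + 0.00825)^(4t) = 2.98, so 4t = ln 2.98 / ln 1.00825 ≈ 132.8996.
t ≈ 132.8996/4 = 33.2249 years.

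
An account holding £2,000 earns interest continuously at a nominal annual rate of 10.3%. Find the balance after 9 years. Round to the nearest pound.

£5,054

A = P·e^(rt) = 2,000·e^(0.103·9) = 2,000·e^0.927.
e^0.927 ≈ 2.526917044, so A ≈ 5,053.8341.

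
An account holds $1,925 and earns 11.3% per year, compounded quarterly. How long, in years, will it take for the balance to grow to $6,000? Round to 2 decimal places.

10.20 years

(1 + 0.02825)^(4t) = 6,000/1,925 = 3.1169.
4t·ln(1 + 0.02825) = ln(3.1169); 4t = 1.1368/0.0278583 ≈ 40.8077.
t ≈ 10.2019 years.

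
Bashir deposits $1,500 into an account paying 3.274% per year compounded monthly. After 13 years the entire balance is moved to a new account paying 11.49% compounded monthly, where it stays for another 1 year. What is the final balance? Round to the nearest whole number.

$2,572

After 13 years at 3.274%: 1,500 × 1.529652273 ≈ 2,294.4784.
Then 1 years at 11.49%: 2,294.4784 × 1.121148272 ≈ 2,572.4505.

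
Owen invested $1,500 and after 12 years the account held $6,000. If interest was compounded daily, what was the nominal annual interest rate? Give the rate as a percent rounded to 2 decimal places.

11.55%

The 4380-period growth factor is 6,000/1,500 = 4.
r/365 = 4^(1/4380) − 1 ≈ 0.000316556, so r ≈ 365·0.000316556 = 11.55428%.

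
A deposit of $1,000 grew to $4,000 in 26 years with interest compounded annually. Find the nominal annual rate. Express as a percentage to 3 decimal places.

5.477%

The 26-period growth factor is 4,000/1,000 = 4.
r = 4^(1/26) − 1 ≈ 0.0547661, i.e. 5.47661%.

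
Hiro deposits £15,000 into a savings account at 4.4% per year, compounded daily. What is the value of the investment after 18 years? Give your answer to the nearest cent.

Growth factor = (1 + 0.044/365)^6570 ≈ 2.2077022457.
A ≈ 15,000 × 2.2077022457 ≈ 33,115.5337.

£33,115.53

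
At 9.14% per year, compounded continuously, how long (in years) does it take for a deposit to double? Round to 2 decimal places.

7.58 years

e^(0.0914t) = 2, so 0.0914t = ln 2 ≈ 0.69315.
t ≈ 0.69315/0.0914 ≈ 7.5837.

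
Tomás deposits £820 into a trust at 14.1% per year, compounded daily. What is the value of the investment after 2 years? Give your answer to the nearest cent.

Growth factor = (1 + 0.141/365)^730 ≈ 1.325706527.
A ≈ 820 × 1.325706527 ≈ 1,087.0794.

£1,087.08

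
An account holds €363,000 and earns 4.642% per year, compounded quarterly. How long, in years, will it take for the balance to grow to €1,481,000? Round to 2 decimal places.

30.47 years

(1 + 0.011605)^(4t) = 1,481,000/363,000 = 4.0799.
4t·ln(1 + 0.011605) = ln(4.0799); 4t = 1.4061/0.0115382 ≈ 121.8624.
t ≈ 30.4656 years.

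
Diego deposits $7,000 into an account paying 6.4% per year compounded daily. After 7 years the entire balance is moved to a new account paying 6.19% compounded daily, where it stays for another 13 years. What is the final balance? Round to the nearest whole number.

$24,496

After 7 years at 6.4%: 7,000 × 1.565117229 ≈ 10,955.8206.
Then 13 years at 6.19%: 10,955.8206 × 2.2358730397 ≈ 24,495.8239.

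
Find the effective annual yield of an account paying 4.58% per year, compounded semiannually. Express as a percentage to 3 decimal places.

One year is 2 periods at 0.0229 each: (1 + 0.0229)^2 ≈ 1.046324.
EAR = 1.046324 − 1 ≈ 4.63244%.

4.632%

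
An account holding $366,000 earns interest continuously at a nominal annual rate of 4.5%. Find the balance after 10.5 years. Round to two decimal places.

A = P·e^(rt) = 366,000·e^(0.045·10.5) = 366,000·e^0.4725.
e^0.4725 ≈ 1.60399918285, so A ≈ 587,063.7009.

$587,063.70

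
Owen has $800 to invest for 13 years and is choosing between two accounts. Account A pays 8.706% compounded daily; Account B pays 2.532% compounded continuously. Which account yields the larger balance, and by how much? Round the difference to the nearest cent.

Account A growth factor: (1 + 0.08706/365)^4745 ≈ 3.100753186; balance ≈ 2,480.6025.
Account B growth factor: e^(0.02532·13) = e^0.32916 ≈ 1.389800206; balance ≈ 1,111.8402.
Account A is larger by 1,368.7624.

Account A, by $1,368.76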